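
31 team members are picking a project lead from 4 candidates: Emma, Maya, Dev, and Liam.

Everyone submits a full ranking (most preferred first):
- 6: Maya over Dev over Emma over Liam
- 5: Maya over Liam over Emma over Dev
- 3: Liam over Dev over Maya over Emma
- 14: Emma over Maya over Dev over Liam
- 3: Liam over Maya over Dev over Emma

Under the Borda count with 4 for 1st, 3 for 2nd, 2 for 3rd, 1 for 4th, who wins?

Emma: 6×2 + 5×2 + 3×1 + 14×4 + 3×1 = 84
Maya: 6×4 + 5×4 + 3×2 + 14×3 + 3×3 = 101
Dev: 6×3 + 5×1 + 3×3 + 14×2 + 3×2 = 66
Liam: 6×1 + 5×3 + 3×4 + 14×1 + 3×4 = 59

Maya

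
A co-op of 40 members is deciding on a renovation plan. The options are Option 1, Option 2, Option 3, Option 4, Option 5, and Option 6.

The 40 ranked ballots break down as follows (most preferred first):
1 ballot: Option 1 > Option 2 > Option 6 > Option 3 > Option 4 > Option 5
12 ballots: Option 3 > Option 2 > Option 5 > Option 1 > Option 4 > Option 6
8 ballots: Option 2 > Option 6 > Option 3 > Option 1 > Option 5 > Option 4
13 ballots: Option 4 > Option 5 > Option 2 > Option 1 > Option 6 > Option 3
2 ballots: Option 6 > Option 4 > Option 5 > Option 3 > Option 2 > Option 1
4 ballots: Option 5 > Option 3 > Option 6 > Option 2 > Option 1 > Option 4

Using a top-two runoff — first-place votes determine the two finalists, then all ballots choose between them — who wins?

Option 3

Round 1 first-place votes: Option 1 1, Option 2 8, Option 3 12, Option 4 13, Option 5 4, Option 6 2. Option 4 and Option 3 advance.
Runoff: Option 4 is ranked above Option 3 on 15 ballots, Option 3 above Option 4 on 25.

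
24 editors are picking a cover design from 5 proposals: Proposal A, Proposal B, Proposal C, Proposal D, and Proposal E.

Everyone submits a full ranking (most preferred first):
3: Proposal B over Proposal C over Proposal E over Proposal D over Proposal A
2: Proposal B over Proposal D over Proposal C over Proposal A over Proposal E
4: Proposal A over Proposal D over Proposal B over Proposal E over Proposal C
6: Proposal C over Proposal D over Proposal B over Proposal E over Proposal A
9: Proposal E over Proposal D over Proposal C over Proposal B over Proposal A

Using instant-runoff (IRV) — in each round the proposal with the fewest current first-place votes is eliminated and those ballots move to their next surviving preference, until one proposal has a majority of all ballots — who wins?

Proposal B

Round 1: Proposal A 4, Proposal B 5, Proposal C 6, Proposal D 0, Proposal E 9. Proposal D eliminated.
Round 2: Proposal A 4, Proposal B 5, Proposal C 6, Proposal E 9. Proposal A eliminated.
Round 3: Proposal B 9, Proposal C 6, Proposal E 9. Proposal C eliminated.
Round 4: Proposal B 15, Proposal E 9. Proposal B has a majority (≥13).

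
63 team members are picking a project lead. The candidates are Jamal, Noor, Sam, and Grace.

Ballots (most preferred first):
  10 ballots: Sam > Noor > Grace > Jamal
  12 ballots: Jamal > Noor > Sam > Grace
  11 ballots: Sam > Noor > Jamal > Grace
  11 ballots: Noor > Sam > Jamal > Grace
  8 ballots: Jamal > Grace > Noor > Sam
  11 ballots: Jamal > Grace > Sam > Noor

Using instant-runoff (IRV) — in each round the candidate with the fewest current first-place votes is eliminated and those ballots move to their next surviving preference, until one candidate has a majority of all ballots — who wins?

Round 1: Jamal 31, Noor 11, Sam 21, Grace 0. Grace eliminated.
Round 2: Jamal 31, Noor 11, Sam 21. Noor eliminated.
Round 3: Jamal 31, Sam 32. Sam has a majority (≥32).

Sam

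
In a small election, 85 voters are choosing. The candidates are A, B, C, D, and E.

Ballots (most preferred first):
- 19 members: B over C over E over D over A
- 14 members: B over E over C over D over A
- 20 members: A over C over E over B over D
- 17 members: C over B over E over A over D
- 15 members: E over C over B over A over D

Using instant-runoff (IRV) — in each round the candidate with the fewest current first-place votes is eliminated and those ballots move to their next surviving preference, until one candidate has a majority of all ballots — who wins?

C

Round 1: A 20, B 33, C 17, D 0, E 15. D eliminated.
Round 2: A 20, B 33, C 17, E 15. E eliminated.
Round 3: A 20, B 33, C 32. A eliminated.
Round 4: B 33, C 52. C has a majority (≥43).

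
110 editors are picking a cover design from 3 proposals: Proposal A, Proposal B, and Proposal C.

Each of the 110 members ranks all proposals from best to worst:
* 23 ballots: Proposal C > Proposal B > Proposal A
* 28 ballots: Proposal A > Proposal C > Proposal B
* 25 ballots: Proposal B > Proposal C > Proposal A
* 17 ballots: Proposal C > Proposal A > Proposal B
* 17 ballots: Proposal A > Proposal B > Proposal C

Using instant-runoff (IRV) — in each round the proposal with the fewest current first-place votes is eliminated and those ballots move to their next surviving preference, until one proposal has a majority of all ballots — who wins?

Round 1: Proposal A 45, Proposal B 25, Proposal C 40. Proposal B eliminated.
Round 2: Proposal A 45, Proposal C 65. Proposal C has a majority (≥56).

Proposal C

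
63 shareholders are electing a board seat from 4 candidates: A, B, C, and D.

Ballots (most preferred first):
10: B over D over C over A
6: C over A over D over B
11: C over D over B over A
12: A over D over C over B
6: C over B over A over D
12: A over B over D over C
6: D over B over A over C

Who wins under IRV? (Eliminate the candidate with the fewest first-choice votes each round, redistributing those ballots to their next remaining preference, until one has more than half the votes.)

C

Round 1: A 24, B 10, C 23, D 6. D eliminated.
Round 2: A 24, B 16, C 23. B eliminated.
Round 3: A 30, C 33. C has a majority (≥32).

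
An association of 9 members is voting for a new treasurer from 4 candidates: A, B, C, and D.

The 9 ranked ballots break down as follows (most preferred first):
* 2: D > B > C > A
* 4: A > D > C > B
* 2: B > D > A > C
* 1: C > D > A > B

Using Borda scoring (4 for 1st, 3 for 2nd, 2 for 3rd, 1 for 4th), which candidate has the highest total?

D

A: 2×1 + 4×4 + 2×2 + 1×2 = 24
B: 2×3 + 4×1 + 2×4 + 1×1 = 19
C: 2×2 + 4×2 + 2×1 + 1×4 = 18
D: 2×4 + 4×3 + 2×3 + 1×3 = 29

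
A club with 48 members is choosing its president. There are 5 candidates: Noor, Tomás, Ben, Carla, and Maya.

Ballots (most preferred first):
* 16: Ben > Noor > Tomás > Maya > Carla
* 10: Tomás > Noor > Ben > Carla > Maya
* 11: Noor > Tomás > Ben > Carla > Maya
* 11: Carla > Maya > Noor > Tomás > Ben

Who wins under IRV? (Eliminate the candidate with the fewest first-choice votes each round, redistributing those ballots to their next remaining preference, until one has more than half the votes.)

Round 1: Noor 11, Tomás 10, Ben 16, Carla 11, Maya 0. Maya eliminated.
Round 2: Noor 11, Tomás 10, Ben 16, Carla 11. Tomás eliminated.
Round 3: Noor 21, Ben 16, Carla 11. Carla eliminated.
Round 4: Noor 32, Ben 16. Noor has a majority (≥25).

Noor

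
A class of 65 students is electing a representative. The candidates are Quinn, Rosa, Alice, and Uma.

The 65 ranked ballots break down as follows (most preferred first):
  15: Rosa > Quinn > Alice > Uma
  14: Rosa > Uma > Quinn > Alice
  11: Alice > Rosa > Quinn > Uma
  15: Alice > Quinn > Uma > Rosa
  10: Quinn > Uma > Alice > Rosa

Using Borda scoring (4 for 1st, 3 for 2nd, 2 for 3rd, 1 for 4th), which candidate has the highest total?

Quinn

Quinn: 15×3 + 14×2 + 11×2 + 15×3 + 10×4 = 180
Rosa: 15×4 + 14×4 + 11×3 + 15×1 + 10×1 = 174
Alice: 15×2 + 14×1 + 11×4 + 15×4 + 10×2 = 168
Uma: 15×1 + 14×3 + 11×1 + 15×2 + 10×3 = 128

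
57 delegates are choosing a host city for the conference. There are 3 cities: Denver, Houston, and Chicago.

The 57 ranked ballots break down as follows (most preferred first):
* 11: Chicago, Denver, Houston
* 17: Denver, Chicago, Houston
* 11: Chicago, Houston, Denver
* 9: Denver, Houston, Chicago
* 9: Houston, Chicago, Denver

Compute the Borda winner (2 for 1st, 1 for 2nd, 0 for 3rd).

Denver: 11×1 + 17×2 + 11×0 + 9×2 + 9×0 = 63
Houston: 11×0 + 17×0 + 11×1 + 9×1 + 9×2 = 38
Chicago: 11×2 + 17×1 + 11×2 + 9×0 + 9×1 = 70

Chicago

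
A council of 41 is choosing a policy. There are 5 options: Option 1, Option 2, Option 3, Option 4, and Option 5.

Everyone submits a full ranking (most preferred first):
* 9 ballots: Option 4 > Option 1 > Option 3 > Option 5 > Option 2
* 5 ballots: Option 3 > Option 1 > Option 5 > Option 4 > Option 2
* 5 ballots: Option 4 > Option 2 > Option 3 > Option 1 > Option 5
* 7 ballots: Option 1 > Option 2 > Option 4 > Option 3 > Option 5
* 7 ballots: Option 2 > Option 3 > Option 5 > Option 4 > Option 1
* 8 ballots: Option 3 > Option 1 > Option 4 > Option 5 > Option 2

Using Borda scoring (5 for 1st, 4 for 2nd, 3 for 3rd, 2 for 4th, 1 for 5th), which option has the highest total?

Option 1: 9×4 + 5×4 + 5×2 + 7×5 + 7×1 + 8×4 = 140
Option 2: 9×1 + 5×1 + 5×4 + 7×4 + 7×5 + 8×1 = 105
Option 3: 9×3 + 5×5 + 5×3 + 7×2 + 7×4 + 8×5 = 149
Option 4: 9×5 + 5×2 + 5×5 + 7×3 + 7×2 + 8×3 = 139
Option 5: 9×2 + 5×3 + 5×1 + 7×1 + 7×3 + 8×2 = 82

Option 3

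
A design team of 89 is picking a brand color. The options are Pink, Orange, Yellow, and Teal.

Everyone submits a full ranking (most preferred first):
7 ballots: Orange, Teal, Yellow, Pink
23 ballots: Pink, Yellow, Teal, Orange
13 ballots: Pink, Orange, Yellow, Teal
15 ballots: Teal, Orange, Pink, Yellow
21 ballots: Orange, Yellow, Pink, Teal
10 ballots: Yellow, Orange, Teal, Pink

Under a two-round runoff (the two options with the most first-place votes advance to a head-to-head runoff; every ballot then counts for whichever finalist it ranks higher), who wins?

Round 1 first-place votes: Pink 36, Orange 28, Yellow 10, Teal 15. Pink and Orange advance.
Runoff: Pink is ranked above Orange on 36 ballots, Orange above Pink on 53.

Orange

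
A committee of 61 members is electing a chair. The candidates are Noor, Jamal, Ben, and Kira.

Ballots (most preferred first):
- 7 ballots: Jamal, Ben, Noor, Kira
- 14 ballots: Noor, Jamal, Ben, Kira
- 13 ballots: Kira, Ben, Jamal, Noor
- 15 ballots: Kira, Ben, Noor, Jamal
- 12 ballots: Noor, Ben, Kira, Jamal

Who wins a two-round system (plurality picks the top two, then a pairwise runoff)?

Noor

Round 1 first-place votes: Noor 26, Jamal 7, Ben 0, Kira 28. Kira and Noor advance.
Runoff: Kira is ranked above Noor on 28 ballots, Noor above Kira on 33.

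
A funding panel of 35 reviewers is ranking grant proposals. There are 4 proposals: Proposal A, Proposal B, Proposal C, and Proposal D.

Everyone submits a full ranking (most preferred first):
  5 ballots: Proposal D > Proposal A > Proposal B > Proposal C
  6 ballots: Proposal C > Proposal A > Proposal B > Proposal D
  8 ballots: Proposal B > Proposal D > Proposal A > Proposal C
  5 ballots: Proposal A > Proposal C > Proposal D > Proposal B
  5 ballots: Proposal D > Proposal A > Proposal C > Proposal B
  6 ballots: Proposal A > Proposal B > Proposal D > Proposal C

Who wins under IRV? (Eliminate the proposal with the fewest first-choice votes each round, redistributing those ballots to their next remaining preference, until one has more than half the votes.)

Round 1: Proposal A 11, Proposal B 8, Proposal C 6, Proposal D 10. Proposal C eliminated.
Round 2: Proposal A 17, Proposal B 8, Proposal D 10. Proposal B eliminated.
Round 3: Proposal A 17, Proposal D 18. Proposal D has a majority (≥18).

Proposal D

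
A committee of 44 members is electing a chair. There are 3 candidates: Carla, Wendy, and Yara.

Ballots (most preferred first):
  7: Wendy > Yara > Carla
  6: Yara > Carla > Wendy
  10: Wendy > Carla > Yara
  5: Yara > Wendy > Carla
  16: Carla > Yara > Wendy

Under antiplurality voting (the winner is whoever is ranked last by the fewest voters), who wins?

Yara

Last-place votes: Carla 12, Wendy 22, Yara 10.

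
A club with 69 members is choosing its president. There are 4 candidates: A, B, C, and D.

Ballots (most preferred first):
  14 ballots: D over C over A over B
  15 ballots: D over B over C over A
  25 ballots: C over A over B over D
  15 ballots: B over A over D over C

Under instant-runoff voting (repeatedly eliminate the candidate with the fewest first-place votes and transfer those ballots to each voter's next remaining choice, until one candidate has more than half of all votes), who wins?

D

Round 1: A 0, B 15, C 25, D 29. A eliminated.
Round 2: B 15, C 25, D 29. B eliminated.
Round 3: C 25, D 44. D has a majority (≥35).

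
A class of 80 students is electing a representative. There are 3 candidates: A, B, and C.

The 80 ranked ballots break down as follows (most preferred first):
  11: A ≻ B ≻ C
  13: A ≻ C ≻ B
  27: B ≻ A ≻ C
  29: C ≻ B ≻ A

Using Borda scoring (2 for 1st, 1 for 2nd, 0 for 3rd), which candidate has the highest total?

A: 11×2 + 13×2 + 27×1 + 29×0 = 75
B: 11×1 + 13×0 + 27×2 + 29×1 = 94
C: 11×0 + 13×1 + 27×0 + 29×2 = 71

B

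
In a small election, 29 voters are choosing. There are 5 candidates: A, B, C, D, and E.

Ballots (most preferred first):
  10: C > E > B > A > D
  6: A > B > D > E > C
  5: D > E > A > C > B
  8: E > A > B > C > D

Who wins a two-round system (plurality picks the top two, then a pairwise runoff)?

E

Round 1 first-place votes: A 6, B 0, C 10, D 5, E 8. C and E advance.
Runoff: C is ranked above E on 10 ballots, E above C on 19.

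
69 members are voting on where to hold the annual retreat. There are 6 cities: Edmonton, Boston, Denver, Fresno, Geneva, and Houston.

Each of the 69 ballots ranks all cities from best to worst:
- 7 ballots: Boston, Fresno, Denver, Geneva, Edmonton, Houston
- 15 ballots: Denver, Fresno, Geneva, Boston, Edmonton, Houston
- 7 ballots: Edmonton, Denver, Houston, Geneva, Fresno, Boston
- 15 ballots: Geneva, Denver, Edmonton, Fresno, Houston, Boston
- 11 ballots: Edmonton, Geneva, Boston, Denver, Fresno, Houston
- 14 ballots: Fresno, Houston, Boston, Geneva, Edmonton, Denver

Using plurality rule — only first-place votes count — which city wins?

First-place votes: Edmonton 18, Boston 7, Denver 15, Fresno 14, Geneva 15, Houston 0.

Edmonton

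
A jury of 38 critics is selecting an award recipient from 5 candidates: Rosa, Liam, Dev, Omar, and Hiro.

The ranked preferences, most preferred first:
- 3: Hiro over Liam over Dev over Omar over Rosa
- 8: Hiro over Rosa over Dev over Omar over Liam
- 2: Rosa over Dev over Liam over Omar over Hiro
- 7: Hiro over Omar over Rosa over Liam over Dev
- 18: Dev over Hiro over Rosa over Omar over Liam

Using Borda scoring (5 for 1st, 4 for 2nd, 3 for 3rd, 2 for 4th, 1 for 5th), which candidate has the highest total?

Hiro

Rosa: 3×1 + 8×4 + 2×5 + 7×3 + 18×3 = 120
Liam: 3×4 + 8×1 + 2×3 + 7×2 + 18×1 = 58
Dev: 3×3 + 8×3 + 2×4 + 7×1 + 18×5 = 138
Omar: 3×2 + 8×2 + 2×2 + 7×4 + 18×2 = 90
Hiro: 3×5 + 8×5 + 2×1 + 7×5 + 18×4 = 164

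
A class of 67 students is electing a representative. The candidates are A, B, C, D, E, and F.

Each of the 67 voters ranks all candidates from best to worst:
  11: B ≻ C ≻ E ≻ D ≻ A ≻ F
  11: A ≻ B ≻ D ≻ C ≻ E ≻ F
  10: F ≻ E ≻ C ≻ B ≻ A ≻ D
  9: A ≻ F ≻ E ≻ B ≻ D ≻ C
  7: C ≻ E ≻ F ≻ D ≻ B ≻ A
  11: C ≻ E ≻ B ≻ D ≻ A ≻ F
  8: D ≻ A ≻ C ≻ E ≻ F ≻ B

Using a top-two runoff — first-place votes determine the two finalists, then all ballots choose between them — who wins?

C

Round 1 first-place votes: A 20, B 11, C 18, D 8, E 0, F 10. A and C advance.
Runoff: A is ranked above C on 28 ballots, C above A on 39.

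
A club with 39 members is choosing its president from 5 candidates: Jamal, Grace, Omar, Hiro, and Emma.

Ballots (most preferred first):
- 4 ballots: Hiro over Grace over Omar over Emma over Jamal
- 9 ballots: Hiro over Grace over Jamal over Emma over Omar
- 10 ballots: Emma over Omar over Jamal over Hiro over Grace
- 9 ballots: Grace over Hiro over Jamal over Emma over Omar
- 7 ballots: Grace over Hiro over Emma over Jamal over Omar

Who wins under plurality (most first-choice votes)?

First-place votes: Jamal 0, Grace 16, Omar 0, Hiro 13, Emma 10.

Grace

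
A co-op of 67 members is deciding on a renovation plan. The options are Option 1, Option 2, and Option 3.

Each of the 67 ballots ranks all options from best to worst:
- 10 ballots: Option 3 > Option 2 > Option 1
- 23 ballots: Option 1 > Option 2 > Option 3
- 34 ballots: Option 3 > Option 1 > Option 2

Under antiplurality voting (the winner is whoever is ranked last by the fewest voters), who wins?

Last-place votes: Option 1 10, Option 2 34, Option 3 23.

Option 1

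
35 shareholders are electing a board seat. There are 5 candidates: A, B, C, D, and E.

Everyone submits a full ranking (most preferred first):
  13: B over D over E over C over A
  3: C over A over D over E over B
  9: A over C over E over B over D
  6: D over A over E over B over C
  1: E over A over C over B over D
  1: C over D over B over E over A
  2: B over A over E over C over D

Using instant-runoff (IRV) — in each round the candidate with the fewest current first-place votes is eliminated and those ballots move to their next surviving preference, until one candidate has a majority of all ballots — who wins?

Round 1: A 9, B 15, C 4, D 6, E 1. E eliminated.
Round 2: A 10, B 15, C 4, D 6. C eliminated.
Round 3: A 13, B 15, D 7. D eliminated.
Round 4: A 19, B 16. A has a majority (≥18).

A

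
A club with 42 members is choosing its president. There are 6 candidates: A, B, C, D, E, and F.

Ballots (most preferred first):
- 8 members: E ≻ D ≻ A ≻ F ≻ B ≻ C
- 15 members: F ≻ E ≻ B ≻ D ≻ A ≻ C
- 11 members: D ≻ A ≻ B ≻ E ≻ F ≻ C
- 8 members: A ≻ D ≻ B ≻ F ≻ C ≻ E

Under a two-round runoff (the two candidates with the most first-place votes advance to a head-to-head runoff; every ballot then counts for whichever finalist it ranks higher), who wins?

Round 1 first-place votes: A 8, B 0, C 0, D 11, E 8, F 15. F and D advance.
Runoff: F is ranked above D on 15 ballots, D above F on 27.

D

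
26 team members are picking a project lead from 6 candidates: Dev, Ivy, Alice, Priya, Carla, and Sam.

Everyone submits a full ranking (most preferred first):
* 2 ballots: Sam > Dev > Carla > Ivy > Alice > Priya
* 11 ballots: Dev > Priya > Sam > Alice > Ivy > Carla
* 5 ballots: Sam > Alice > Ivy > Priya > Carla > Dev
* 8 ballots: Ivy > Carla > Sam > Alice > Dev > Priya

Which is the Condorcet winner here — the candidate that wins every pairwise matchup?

Sam vs Dev: 15–11
Sam vs Ivy: 18–8
Sam vs Alice: 26–0
Sam vs Priya: 15–11
Sam vs Carla: 18–8
Sam beats every other candidate.

Sam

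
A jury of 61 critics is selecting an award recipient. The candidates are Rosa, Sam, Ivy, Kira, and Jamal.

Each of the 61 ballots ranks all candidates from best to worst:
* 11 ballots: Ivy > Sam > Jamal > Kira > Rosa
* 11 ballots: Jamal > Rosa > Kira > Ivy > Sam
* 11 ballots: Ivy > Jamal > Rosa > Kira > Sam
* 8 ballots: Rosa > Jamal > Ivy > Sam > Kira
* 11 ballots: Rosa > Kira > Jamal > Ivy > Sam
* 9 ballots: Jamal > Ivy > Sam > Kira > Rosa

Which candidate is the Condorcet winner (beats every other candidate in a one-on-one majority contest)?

Jamal

Jamal vs Rosa: 42–19
Jamal vs Sam: 50–11
Jamal vs Ivy: 39–22
Jamal vs Kira: 50–11
Jamal beats every other candidate.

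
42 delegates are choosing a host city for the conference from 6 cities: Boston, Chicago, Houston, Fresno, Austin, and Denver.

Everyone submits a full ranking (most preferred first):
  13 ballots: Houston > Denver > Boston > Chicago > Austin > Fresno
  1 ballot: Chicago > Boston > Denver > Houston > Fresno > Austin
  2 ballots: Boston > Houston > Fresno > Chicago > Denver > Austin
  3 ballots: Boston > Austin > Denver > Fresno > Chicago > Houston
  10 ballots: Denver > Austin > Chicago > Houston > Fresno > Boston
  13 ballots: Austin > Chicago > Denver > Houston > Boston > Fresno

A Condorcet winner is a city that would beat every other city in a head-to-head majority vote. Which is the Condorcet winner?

Denver vs Boston: 36–6
Denver vs Chicago: 26–16
Denver vs Houston: 27–15
Denver vs Fresno: 40–2
Denver vs Austin: 26–16
Denver beats every other city.

Denver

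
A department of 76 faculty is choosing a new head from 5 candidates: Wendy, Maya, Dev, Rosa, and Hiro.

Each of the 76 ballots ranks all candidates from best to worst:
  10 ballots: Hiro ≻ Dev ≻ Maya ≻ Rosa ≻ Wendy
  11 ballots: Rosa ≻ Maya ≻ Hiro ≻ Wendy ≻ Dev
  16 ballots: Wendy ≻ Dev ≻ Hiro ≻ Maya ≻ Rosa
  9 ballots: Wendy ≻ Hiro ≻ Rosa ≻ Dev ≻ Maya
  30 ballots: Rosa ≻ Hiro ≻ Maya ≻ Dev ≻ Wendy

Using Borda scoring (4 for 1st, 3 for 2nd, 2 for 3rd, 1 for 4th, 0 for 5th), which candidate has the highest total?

Wendy: 10×0 + 11×1 + 16×4 + 9×4 + 30×0 = 111
Maya: 10×2 + 11×3 + 16×1 + 9×0 + 30×2 = 129
Dev: 10×3 + 11×0 + 16×3 + 9×1 + 30×1 = 117
Rosa: 10×1 + 11×4 + 16×0 + 9×2 + 30×4 = 192
Hiro: 10×4 + 11×2 + 16×2 + 9×3 + 30×3 = 211

Hiro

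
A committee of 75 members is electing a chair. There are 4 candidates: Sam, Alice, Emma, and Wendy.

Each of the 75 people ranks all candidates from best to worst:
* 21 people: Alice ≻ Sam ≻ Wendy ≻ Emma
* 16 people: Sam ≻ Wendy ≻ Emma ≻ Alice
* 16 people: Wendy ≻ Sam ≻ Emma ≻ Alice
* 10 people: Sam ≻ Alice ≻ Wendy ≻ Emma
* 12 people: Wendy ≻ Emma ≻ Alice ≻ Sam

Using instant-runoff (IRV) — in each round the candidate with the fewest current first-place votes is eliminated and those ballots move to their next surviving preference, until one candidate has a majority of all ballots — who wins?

Sam

Round 1: Sam 26, Alice 21, Emma 0, Wendy 28. Emma eliminated.
Round 2: Sam 26, Alice 21, Wendy 28. Alice eliminated.
Round 3: Sam 47, Wendy 28. Sam has a majority (≥38).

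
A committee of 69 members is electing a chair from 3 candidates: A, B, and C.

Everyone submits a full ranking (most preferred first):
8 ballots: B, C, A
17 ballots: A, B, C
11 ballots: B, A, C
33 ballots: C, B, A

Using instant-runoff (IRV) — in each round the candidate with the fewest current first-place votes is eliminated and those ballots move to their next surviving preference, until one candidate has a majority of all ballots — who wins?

Round 1: A 17, B 19, C 33. A eliminated.
Round 2: B 36, C 33. B has a majority (≥35).

B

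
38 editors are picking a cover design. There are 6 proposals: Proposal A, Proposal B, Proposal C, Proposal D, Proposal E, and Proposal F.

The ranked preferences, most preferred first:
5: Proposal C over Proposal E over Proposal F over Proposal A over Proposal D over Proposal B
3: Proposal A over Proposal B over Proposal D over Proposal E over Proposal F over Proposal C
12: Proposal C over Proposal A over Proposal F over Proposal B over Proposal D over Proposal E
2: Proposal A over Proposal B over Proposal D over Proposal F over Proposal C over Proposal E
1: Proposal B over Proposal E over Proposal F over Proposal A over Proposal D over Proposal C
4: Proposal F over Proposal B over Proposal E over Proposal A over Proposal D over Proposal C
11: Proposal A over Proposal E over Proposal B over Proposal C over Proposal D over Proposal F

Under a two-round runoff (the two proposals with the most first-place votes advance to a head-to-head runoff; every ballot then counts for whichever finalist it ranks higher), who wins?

Round 1 first-place votes: Proposal A 16, Proposal B 1, Proposal C 17, Proposal D 0, Proposal E 0, Proposal F 4. Proposal C and Proposal A advance.
Runoff: Proposal C is ranked above Proposal A on 17 ballots, Proposal A above Proposal C on 21.

Proposal A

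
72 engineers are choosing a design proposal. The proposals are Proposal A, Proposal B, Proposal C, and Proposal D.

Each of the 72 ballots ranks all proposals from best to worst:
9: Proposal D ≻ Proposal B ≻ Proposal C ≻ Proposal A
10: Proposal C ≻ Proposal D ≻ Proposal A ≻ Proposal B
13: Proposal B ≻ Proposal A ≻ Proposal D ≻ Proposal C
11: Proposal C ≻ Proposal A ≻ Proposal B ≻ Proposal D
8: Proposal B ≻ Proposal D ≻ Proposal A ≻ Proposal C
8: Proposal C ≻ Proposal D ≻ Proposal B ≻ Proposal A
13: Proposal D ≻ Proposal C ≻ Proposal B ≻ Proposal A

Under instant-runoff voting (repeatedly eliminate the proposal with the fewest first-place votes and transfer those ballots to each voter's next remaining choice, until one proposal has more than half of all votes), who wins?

Round 1: Proposal A 0, Proposal B 21, Proposal C 29, Proposal D 22. Proposal A eliminated.
Round 2: Proposal B 21, Proposal C 29, Proposal D 22. Proposal B eliminated.
Round 3: Proposal C 29, Proposal D 43. Proposal D has a majority (≥37).

Proposal D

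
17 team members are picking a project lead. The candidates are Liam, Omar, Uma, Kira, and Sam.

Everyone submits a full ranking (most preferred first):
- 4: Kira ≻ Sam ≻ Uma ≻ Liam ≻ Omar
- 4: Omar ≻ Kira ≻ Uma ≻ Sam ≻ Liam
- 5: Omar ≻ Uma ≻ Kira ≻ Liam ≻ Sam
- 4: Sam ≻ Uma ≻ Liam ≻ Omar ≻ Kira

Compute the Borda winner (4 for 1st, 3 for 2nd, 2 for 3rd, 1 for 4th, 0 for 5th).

Liam: 4×1 + 4×0 + 5×1 + 4×2 = 17
Omar: 4×0 + 4×4 + 5×4 + 4×1 = 40
Uma: 4×2 + 4×2 + 5×3 + 4×3 = 43
Kira: 4×4 + 4×3 + 5×2 + 4×0 = 38
Sam: 4×3 + 4×1 + 5×0 + 4×4 = 32

Uma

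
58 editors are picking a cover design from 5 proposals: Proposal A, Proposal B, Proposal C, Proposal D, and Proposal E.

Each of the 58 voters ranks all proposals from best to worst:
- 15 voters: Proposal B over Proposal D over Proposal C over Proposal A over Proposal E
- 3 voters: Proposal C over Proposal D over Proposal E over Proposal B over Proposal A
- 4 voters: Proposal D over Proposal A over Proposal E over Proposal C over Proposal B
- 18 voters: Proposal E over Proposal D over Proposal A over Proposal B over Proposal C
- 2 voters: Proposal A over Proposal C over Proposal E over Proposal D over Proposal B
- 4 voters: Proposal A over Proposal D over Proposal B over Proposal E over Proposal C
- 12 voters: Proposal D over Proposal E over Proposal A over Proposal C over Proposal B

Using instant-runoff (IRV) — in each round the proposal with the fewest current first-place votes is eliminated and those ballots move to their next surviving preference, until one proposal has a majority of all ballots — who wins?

Proposal D

Round 1: Proposal A 6, Proposal B 15, Proposal C 3, Proposal D 16, Proposal E 18. Proposal C eliminated.
Round 2: Proposal A 6, Proposal B 15, Proposal D 19, Proposal E 18. Proposal A eliminated.
Round 3: Proposal B 15, Proposal D 23, Proposal E 20. Proposal B eliminated.
Round 4: Proposal D 38, Proposal E 20. Proposal D has a majority (≥30).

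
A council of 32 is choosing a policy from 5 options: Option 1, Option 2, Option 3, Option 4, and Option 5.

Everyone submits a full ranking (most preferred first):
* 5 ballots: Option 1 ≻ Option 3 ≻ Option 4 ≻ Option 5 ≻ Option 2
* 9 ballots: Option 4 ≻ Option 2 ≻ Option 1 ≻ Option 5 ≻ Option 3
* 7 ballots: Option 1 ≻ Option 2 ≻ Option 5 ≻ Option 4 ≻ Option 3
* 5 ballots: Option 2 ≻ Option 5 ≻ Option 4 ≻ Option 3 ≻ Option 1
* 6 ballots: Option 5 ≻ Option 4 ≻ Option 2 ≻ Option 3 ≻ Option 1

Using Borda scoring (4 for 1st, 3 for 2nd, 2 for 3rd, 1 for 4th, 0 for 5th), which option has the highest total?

Option 4

Option 1: 5×4 + 9×2 + 7×4 + 5×0 + 6×0 = 66
Option 2: 5×0 + 9×3 + 7×3 + 5×4 + 6×2 = 80
Option 3: 5×3 + 9×0 + 7×0 + 5×1 + 6×1 = 26
Option 4: 5×2 + 9×4 + 7×1 + 5×2 + 6×3 = 81
Option 5: 5×1 + 9×1 + 7×2 + 5×3 + 6×4 = 67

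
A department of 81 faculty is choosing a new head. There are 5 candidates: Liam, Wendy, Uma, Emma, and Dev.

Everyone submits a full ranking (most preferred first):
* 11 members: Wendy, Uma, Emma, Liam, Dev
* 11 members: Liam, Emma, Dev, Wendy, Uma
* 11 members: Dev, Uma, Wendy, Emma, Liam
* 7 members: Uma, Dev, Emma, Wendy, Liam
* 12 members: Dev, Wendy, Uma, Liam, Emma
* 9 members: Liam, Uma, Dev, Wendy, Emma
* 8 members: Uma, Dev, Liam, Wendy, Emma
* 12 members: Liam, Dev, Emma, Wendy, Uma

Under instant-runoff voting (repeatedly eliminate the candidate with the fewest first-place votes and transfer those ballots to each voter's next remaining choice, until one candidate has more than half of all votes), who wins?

Uma

Round 1: Liam 32, Wendy 11, Uma 15, Emma 0, Dev 23. Emma eliminated.
Round 2: Liam 32, Wendy 11, Uma 15, Dev 23. Wendy eliminated.
Round 3: Liam 32, Uma 26, Dev 23. Dev eliminated.
Round 4: Liam 32, Uma 49. Uma has a majority (≥41).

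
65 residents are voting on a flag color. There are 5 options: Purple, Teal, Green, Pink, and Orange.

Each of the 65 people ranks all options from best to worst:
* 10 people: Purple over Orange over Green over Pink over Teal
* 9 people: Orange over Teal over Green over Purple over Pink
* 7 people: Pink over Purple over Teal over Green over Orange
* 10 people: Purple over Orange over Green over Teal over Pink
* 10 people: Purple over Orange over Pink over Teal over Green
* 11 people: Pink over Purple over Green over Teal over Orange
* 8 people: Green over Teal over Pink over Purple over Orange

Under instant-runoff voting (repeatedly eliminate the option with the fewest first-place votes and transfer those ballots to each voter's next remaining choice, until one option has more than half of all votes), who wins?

Purple

Round 1: Purple 30, Teal 0, Green 8, Pink 18, Orange 9. Teal eliminated.
Round 2: Purple 30, Green 8, Pink 18, Orange 9. Green eliminated.
Round 3: Purple 30, Pink 26, Orange 9. Orange eliminated.
Round 4: Purple 39, Pink 26. Purple has a majority (≥33).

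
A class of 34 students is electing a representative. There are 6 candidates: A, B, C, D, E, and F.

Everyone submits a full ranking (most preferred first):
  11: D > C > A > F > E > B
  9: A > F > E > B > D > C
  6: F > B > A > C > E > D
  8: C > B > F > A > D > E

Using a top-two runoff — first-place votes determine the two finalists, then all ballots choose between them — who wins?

A

Round 1 first-place votes: A 9, B 0, C 8, D 11, E 0, F 6. D and A advance.
Runoff: D is ranked above A on 11 ballots, A above D on 23.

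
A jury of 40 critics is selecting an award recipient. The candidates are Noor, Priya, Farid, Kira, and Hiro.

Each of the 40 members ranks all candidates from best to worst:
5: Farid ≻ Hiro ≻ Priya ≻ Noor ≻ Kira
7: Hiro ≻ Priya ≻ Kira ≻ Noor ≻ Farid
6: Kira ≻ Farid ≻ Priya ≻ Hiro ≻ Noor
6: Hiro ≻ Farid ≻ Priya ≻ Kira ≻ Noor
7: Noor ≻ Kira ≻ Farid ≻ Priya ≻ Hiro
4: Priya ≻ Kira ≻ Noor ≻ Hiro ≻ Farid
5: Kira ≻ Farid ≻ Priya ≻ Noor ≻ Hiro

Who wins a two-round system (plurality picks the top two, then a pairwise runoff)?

Kira

Round 1 first-place votes: Noor 7, Priya 4, Farid 5, Kira 11, Hiro 13. Hiro and Kira advance.
Runoff: Hiro is ranked above Kira on 18 ballots, Kira above Hiro on 22.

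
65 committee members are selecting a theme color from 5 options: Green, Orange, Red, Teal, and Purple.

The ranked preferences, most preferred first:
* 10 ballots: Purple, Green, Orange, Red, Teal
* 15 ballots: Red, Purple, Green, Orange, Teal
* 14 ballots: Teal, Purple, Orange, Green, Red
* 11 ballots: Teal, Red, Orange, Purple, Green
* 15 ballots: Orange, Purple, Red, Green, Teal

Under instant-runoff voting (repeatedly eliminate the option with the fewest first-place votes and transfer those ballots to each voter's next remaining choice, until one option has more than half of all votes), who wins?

Orange

Round 1: Green 0, Orange 15, Red 15, Teal 25, Purple 10. Green eliminated.
Round 2: Orange 15, Red 15, Teal 25, Purple 10. Purple eliminated.
Round 3: Orange 25, Red 15, Teal 25. Red eliminated.
Round 4: Orange 40, Teal 25. Orange has a majority (≥33).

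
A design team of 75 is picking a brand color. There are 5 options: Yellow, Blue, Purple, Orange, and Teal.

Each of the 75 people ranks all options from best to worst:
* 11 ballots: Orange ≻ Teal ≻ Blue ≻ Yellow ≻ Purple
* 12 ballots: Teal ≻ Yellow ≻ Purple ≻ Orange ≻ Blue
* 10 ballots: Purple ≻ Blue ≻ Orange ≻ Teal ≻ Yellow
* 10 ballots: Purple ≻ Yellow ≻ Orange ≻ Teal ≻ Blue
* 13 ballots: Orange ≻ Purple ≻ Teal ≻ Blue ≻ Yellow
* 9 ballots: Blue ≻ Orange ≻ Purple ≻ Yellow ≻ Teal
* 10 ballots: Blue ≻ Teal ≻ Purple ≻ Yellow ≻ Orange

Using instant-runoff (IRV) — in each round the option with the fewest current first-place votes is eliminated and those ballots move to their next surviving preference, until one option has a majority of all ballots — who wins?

Round 1: Yellow 0, Blue 19, Purple 20, Orange 24, Teal 12. Yellow eliminated.
Round 2: Blue 19, Purple 20, Orange 24, Teal 12. Teal eliminated.
Round 3: Blue 19, Purple 32, Orange 24. Blue eliminated.
Round 4: Purple 42, Orange 33. Purple has a majority (≥38).

Purple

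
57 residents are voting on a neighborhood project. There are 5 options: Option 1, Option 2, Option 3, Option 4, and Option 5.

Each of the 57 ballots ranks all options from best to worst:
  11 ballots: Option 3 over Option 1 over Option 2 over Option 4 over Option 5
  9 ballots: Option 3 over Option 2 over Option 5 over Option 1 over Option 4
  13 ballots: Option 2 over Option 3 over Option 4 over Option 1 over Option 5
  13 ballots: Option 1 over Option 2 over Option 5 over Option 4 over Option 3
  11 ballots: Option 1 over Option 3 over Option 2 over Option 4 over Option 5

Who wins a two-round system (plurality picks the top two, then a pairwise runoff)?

Round 1 first-place votes: Option 1 24, Option 2 13, Option 3 20, Option 4 0, Option 5 0. Option 1 and Option 3 advance.
Runoff: Option 1 is ranked above Option 3 on 24 ballots, Option 3 above Option 1 on 33.

Option 3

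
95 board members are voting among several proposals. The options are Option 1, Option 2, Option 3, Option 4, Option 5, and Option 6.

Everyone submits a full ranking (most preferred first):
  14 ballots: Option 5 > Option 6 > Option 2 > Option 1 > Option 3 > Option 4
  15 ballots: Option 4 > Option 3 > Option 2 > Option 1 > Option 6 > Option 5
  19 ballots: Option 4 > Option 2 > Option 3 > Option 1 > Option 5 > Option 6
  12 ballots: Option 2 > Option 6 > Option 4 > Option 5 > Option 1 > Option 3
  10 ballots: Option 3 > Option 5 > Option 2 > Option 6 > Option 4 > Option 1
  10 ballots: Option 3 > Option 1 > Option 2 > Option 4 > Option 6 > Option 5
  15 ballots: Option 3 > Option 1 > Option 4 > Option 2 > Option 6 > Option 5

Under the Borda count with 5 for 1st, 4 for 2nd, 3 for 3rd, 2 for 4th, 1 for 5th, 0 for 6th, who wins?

Option 2

Option 1: 14×2 + 15×2 + 19×2 + 12×1 + 10×0 + 10×4 + 15×4 = 208
Option 2: 14×3 + 15×3 + 19×4 + 12×5 + 10×3 + 10×3 + 15×2 = 313
Option 3: 14×1 + 15×4 + 19×3 + 12×0 + 10×5 + 10×5 + 15×5 = 306
Option 4: 14×0 + 15×5 + 19×5 + 12×3 + 10×1 + 10×2 + 15×3 = 281
Option 5: 14×5 + 15×0 + 19×1 + 12×2 + 10×4 + 10×0 + 15×0 = 153
Option 6: 14×4 + 15×1 + 19×0 + 12×4 + 10×2 + 10×1 + 15×1 = 164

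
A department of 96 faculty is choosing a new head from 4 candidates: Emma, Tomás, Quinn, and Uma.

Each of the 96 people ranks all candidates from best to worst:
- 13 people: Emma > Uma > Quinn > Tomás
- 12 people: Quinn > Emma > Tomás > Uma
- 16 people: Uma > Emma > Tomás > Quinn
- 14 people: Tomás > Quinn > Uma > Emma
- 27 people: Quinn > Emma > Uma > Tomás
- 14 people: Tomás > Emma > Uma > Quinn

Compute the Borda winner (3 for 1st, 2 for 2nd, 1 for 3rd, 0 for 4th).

Emma: 13×3 + 12×2 + 16×2 + 14×0 + 27×2 + 14×2 = 177
Tomás: 13×0 + 12×1 + 16×1 + 14×3 + 27×0 + 14×3 = 112
Quinn: 13×1 + 12×3 + 16×0 + 14×2 + 27×3 + 14×0 = 158
Uma: 13×2 + 12×0 + 16×3 + 14×1 + 27×1 + 14×1 = 129

Emma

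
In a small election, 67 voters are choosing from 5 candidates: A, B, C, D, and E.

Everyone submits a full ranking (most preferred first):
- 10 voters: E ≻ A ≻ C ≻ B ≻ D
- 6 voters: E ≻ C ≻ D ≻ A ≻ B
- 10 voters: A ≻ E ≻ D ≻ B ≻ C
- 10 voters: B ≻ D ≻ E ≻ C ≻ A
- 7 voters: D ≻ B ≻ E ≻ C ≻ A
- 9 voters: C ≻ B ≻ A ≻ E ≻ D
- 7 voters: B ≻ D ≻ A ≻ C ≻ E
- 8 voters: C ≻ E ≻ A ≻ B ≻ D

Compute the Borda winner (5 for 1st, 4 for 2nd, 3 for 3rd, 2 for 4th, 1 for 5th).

E

A: 10×4 + 6×2 + 10×5 + 10×1 + 7×1 + 9×3 + 7×3 + 8×3 = 191
B: 10×2 + 6×1 + 10×2 + 10×5 + 7×4 + 9×4 + 7×5 + 8×2 = 211
C: 10×3 + 6×4 + 10×1 + 10×2 + 7×2 + 9×5 + 7×2 + 8×5 = 197
D: 10×1 + 6×3 + 10×3 + 10×4 + 7×5 + 9×1 + 7×4 + 8×1 = 178
E: 10×5 + 6×5 + 10×4 + 10×3 + 7×3 + 9×2 + 7×1 + 8×4 = 228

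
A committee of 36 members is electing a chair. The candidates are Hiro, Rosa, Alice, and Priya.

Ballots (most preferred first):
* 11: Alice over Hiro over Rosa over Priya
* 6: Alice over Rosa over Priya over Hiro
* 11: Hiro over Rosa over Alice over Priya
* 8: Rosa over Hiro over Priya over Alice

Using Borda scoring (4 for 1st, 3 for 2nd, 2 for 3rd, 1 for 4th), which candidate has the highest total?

Hiro: 11×3 + 6×1 + 11×4 + 8×3 = 107
Rosa: 11×2 + 6×3 + 11×3 + 8×4 = 105
Alice: 11×4 + 6×4 + 11×2 + 8×1 = 98
Priya: 11×1 + 6×2 + 11×1 + 8×2 = 50

Hiro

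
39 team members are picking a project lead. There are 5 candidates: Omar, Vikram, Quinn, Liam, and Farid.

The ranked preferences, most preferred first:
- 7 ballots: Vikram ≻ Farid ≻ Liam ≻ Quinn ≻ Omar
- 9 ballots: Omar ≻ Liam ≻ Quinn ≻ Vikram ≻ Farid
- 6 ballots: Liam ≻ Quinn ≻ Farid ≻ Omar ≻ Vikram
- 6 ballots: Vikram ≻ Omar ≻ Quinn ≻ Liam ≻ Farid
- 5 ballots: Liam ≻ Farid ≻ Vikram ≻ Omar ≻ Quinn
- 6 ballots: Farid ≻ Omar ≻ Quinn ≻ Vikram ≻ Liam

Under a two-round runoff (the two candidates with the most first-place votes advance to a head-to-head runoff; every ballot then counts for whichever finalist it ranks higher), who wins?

Round 1 first-place votes: Omar 9, Vikram 13, Quinn 0, Liam 11, Farid 6. Vikram and Liam advance.
Runoff: Vikram is ranked above Liam on 19 ballots, Liam above Vikram on 20.

Liam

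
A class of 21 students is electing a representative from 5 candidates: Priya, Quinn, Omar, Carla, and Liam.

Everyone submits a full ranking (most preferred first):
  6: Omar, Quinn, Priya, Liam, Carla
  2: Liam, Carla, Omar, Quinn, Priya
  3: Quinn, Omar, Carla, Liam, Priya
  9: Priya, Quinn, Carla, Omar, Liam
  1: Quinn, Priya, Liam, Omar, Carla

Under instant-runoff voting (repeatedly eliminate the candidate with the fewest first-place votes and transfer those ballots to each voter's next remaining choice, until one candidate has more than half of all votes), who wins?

Round 1: Priya 9, Quinn 4, Omar 6, Carla 0, Liam 2. Carla eliminated.
Round 2: Priya 9, Quinn 4, Omar 6, Liam 2. Liam eliminated.
Round 3: Priya 9, Quinn 4, Omar 8. Quinn eliminated.
Round 4: Priya 10, Omar 11. Omar has a majority (≥11).

Omar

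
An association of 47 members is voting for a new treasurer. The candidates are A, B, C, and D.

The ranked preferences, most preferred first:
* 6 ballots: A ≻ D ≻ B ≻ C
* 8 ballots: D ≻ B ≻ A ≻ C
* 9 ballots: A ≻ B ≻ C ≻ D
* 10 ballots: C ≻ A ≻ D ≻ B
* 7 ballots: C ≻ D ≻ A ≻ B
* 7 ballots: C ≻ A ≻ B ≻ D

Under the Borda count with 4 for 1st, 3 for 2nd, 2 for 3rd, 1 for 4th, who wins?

A

A: 6×4 + 8×2 + 9×4 + 10×3 + 7×2 + 7×3 = 141
B: 6×2 + 8×3 + 9×3 + 10×1 + 7×1 + 7×2 = 94
C: 6×1 + 8×1 + 9×2 + 10×4 + 7×4 + 7×4 = 128
D: 6×3 + 8×4 + 9×1 + 10×2 + 7×3 + 7×1 = 107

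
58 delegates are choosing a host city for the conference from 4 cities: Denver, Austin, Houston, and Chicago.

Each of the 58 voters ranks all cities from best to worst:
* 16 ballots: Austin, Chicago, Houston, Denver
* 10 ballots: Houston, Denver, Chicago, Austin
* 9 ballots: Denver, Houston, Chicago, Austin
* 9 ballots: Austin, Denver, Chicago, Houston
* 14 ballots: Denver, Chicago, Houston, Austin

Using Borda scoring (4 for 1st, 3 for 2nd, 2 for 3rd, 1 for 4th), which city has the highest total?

Denver: 16×1 + 10×3 + 9×4 + 9×3 + 14×4 = 165
Austin: 16×4 + 10×1 + 9×1 + 9×4 + 14×1 = 133
Houston: 16×2 + 10×4 + 9×3 + 9×1 + 14×2 = 136
Chicago: 16×3 + 10×2 + 9×2 + 9×2 + 14×3 = 146

Denver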